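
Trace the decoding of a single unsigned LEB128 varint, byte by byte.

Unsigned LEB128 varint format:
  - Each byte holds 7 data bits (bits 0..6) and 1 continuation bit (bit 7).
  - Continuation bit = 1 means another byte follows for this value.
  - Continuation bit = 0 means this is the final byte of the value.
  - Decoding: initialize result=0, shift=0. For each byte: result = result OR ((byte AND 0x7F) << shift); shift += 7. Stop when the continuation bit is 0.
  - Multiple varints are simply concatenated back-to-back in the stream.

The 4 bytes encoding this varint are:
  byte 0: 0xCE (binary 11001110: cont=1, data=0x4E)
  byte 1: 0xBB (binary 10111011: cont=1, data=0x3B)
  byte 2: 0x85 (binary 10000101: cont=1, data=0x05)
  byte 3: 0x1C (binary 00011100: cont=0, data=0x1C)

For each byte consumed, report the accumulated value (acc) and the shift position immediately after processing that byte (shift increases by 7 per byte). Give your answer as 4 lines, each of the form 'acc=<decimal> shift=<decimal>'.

byte 0=0xCE: payload=0x4E=78, contrib = 78<<0 = 78; acc -> 78, shift -> 7
byte 1=0xBB: payload=0x3B=59, contrib = 59<<7 = 7552; acc -> 7630, shift -> 14
byte 2=0x85: payload=0x05=5, contrib = 5<<14 = 81920; acc -> 89550, shift -> 21
byte 3=0x1C: payload=0x1C=28, contrib = 28<<21 = 58720256; acc -> 58809806, shift -> 28

Answer: acc=78 shift=7
acc=7630 shift=14
acc=89550 shift=21
acc=58809806 shift=28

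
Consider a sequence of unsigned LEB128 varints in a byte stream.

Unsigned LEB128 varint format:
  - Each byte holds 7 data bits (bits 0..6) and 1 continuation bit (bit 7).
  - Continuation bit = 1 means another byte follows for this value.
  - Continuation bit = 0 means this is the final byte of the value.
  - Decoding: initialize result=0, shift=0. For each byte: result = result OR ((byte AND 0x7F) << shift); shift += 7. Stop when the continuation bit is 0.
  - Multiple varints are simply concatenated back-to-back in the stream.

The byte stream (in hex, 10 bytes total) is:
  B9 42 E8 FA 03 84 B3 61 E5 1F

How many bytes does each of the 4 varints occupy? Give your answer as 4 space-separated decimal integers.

  byte[0]=0xB9 cont=1 payload=0x39=57: acc |= 57<<0 -> acc=57 shift=7
  byte[1]=0x42 cont=0 payload=0x42=66: acc |= 66<<7 -> acc=8505 shift=14 [end]
Varint 1: bytes[0:2] = B9 42 -> value 8505 (2 byte(s))
  byte[2]=0xE8 cont=1 payload=0x68=104: acc |= 104<<0 -> acc=104 shift=7
  byte[3]=0xFA cont=1 payload=0x7A=122: acc |= 122<<7 -> acc=15720 shift=14
  byte[4]=0x03 cont=0 payload=0x03=3: acc |= 3<<14 -> acc=64872 shift=21 [end]
Varint 2: bytes[2:5] = E8 FA 03 -> value 64872 (3 byte(s))
  byte[5]=0x84 cont=1 payload=0x04=4: acc |= 4<<0 -> acc=4 shift=7
  byte[6]=0xB3 cont=1 payload=0x33=51: acc |= 51<<7 -> acc=6532 shift=14
  byte[7]=0x61 cont=0 payload=0x61=97: acc |= 97<<14 -> acc=1595780 shift=21 [end]
Varint 3: bytes[5:8] = 84 B3 61 -> value 1595780 (3 byte(s))
  byte[8]=0xE5 cont=1 payload=0x65=101: acc |= 101<<0 -> acc=101 shift=7
  byte[9]=0x1F cont=0 payload=0x1F=31: acc |= 31<<7 -> acc=4069 shift=14 [end]
Varint 4: bytes[8:10] = E5 1F -> value 4069 (2 byte(s))

Answer: 2 3 3 2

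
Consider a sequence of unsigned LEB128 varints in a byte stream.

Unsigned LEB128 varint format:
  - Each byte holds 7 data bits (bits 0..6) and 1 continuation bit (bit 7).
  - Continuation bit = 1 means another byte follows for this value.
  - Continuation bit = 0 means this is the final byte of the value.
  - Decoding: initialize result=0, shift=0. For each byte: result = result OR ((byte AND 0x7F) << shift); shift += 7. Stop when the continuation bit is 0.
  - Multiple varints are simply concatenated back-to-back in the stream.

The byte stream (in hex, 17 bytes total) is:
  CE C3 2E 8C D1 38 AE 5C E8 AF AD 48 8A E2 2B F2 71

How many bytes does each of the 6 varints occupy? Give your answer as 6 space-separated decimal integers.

  byte[0]=0xCE cont=1 payload=0x4E=78: acc |= 78<<0 -> acc=78 shift=7
  byte[1]=0xC3 cont=1 payload=0x43=67: acc |= 67<<7 -> acc=8654 shift=14
  byte[2]=0x2E cont=0 payload=0x2E=46: acc |= 46<<14 -> acc=762318 shift=21 [end]
Varint 1: bytes[0:3] = CE C3 2E -> value 762318 (3 byte(s))
  byte[3]=0x8C cont=1 payload=0x0C=12: acc |= 12<<0 -> acc=12 shift=7
  byte[4]=0xD1 cont=1 payload=0x51=81: acc |= 81<<7 -> acc=10380 shift=14
  byte[5]=0x38 cont=0 payload=0x38=56: acc |= 56<<14 -> acc=927884 shift=21 [end]
Varint 2: bytes[3:6] = 8C D1 38 -> value 927884 (3 byte(s))
  byte[6]=0xAE cont=1 payload=0x2E=46: acc |= 46<<0 -> acc=46 shift=7
  byte[7]=0x5C cont=0 payload=0x5C=92: acc |= 92<<7 -> acc=11822 shift=14 [end]
Varint 3: bytes[6:8] = AE 5C -> value 11822 (2 byte(s))
  byte[8]=0xE8 cont=1 payload=0x68=104: acc |= 104<<0 -> acc=104 shift=7
  byte[9]=0xAF cont=1 payload=0x2F=47: acc |= 47<<7 -> acc=6120 shift=14
  byte[10]=0xAD cont=1 payload=0x2D=45: acc |= 45<<14 -> acc=743400 shift=21
  byte[11]=0x48 cont=0 payload=0x48=72: acc |= 72<<21 -> acc=151738344 shift=28 [end]
Varint 4: bytes[8:12] = E8 AF AD 48 -> value 151738344 (4 byte(s))
  byte[12]=0x8A cont=1 payload=0x0A=10: acc |= 10<<0 -> acc=10 shift=7
  byte[13]=0xE2 cont=1 payload=0x62=98: acc |= 98<<7 -> acc=12554 shift=14
  byte[14]=0x2B cont=0 payload=0x2B=43: acc |= 43<<14 -> acc=717066 shift=21 [end]
Varint 5: bytes[12:15] = 8A E2 2B -> value 717066 (3 byte(s))
  byte[15]=0xF2 cont=1 payload=0x72=114: acc |= 114<<0 -> acc=114 shift=7
  byte[16]=0x71 cont=0 payload=0x71=113: acc |= 113<<7 -> acc=14578 shift=14 [end]
Varint 6: bytes[15:17] = F2 71 -> value 14578 (2 byte(s))

Answer: 3 3 2 4 3 2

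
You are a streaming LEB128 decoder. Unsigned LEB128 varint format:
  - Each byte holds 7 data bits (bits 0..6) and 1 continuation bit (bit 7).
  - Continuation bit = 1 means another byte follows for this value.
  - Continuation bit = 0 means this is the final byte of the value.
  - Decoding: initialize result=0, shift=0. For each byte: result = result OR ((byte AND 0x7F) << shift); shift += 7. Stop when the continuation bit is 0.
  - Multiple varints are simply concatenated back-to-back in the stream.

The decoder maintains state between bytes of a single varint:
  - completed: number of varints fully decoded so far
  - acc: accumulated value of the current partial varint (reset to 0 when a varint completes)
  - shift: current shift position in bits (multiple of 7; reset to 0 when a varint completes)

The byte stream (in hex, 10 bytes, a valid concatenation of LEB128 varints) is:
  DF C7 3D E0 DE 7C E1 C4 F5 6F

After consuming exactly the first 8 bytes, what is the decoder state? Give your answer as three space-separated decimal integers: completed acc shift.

byte[0]=0xDF cont=1 payload=0x5F: acc |= 95<<0 -> completed=0 acc=95 shift=7
byte[1]=0xC7 cont=1 payload=0x47: acc |= 71<<7 -> completed=0 acc=9183 shift=14
byte[2]=0x3D cont=0 payload=0x3D: varint #1 complete (value=1008607); reset -> completed=1 acc=0 shift=0
byte[3]=0xE0 cont=1 payload=0x60: acc |= 96<<0 -> completed=1 acc=96 shift=7
byte[4]=0xDE cont=1 payload=0x5E: acc |= 94<<7 -> completed=1 acc=12128 shift=14
byte[5]=0x7C cont=0 payload=0x7C: varint #2 complete (value=2043744); reset -> completed=2 acc=0 shift=0
byte[6]=0xE1 cont=1 payload=0x61: acc |= 97<<0 -> completed=2 acc=97 shift=7
byte[7]=0xC4 cont=1 payload=0x44: acc |= 68<<7 -> completed=2 acc=8801 shift=14

Answer: 2 8801 14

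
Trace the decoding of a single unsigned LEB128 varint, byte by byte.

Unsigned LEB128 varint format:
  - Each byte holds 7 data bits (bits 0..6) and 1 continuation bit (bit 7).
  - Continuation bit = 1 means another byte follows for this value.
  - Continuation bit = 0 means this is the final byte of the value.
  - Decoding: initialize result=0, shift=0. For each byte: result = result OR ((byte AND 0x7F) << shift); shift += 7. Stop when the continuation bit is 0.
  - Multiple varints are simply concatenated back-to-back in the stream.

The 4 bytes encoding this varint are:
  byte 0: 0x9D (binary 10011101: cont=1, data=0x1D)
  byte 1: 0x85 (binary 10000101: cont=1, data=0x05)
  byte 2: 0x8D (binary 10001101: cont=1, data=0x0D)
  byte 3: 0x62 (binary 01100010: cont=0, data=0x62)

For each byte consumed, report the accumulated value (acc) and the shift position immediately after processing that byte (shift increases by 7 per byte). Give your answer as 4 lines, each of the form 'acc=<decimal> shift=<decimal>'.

byte 0=0x9D: payload=0x1D=29, contrib = 29<<0 = 29; acc -> 29, shift -> 7
byte 1=0x85: payload=0x05=5, contrib = 5<<7 = 640; acc -> 669, shift -> 14
byte 2=0x8D: payload=0x0D=13, contrib = 13<<14 = 212992; acc -> 213661, shift -> 21
byte 3=0x62: payload=0x62=98, contrib = 98<<21 = 205520896; acc -> 205734557, shift -> 28

Answer: acc=29 shift=7
acc=669 shift=14
acc=213661 shift=21
acc=205734557 shift=28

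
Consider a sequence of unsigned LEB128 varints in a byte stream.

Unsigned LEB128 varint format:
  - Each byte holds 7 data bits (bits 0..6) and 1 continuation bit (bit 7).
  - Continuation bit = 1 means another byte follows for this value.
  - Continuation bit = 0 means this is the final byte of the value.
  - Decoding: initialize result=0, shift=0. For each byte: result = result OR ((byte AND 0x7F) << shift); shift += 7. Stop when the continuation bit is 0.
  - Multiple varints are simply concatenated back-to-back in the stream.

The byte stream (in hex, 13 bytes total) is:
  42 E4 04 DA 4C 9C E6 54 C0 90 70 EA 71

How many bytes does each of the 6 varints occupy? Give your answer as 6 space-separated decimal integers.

Answer: 1 2 2 3 3 2

Derivation:
  byte[0]=0x42 cont=0 payload=0x42=66: acc |= 66<<0 -> acc=66 shift=7 [end]
Varint 1: bytes[0:1] = 42 -> value 66 (1 byte(s))
  byte[1]=0xE4 cont=1 payload=0x64=100: acc |= 100<<0 -> acc=100 shift=7
  byte[2]=0x04 cont=0 payload=0x04=4: acc |= 4<<7 -> acc=612 shift=14 [end]
Varint 2: bytes[1:3] = E4 04 -> value 612 (2 byte(s))
  byte[3]=0xDA cont=1 payload=0x5A=90: acc |= 90<<0 -> acc=90 shift=7
  byte[4]=0x4C cont=0 payload=0x4C=76: acc |= 76<<7 -> acc=9818 shift=14 [end]
Varint 3: bytes[3:5] = DA 4C -> value 9818 (2 byte(s))
  byte[5]=0x9C cont=1 payload=0x1C=28: acc |= 28<<0 -> acc=28 shift=7
  byte[6]=0xE6 cont=1 payload=0x66=102: acc |= 102<<7 -> acc=13084 shift=14
  byte[7]=0x54 cont=0 payload=0x54=84: acc |= 84<<14 -> acc=1389340 shift=21 [end]
Varint 4: bytes[5:8] = 9C E6 54 -> value 1389340 (3 byte(s))
  byte[8]=0xC0 cont=1 payload=0x40=64: acc |= 64<<0 -> acc=64 shift=7
  byte[9]=0x90 cont=1 payload=0x10=16: acc |= 16<<7 -> acc=2112 shift=14
  byte[10]=0x70 cont=0 payload=0x70=112: acc |= 112<<14 -> acc=1837120 shift=21 [end]
Varint 5: bytes[8:11] = C0 90 70 -> value 1837120 (3 byte(s))
  byte[11]=0xEA cont=1 payload=0x6A=106: acc |= 106<<0 -> acc=106 shift=7
  byte[12]=0x71 cont=0 payload=0x71=113: acc |= 113<<7 -> acc=14570 shift=14 [end]
Varint 6: bytes[11:13] = EA 71 -> value 14570 (2 byte(s))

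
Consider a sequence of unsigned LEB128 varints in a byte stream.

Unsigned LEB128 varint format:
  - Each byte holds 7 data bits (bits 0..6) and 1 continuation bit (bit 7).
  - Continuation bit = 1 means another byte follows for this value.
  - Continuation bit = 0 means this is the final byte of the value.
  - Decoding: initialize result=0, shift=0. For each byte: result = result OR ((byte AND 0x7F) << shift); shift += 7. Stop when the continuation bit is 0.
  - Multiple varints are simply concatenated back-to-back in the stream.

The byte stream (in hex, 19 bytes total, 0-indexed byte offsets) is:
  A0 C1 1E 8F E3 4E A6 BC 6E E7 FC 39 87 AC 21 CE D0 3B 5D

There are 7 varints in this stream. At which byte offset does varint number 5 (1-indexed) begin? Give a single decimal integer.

  byte[0]=0xA0 cont=1 payload=0x20=32: acc |= 32<<0 -> acc=32 shift=7
  byte[1]=0xC1 cont=1 payload=0x41=65: acc |= 65<<7 -> acc=8352 shift=14
  byte[2]=0x1E cont=0 payload=0x1E=30: acc |= 30<<14 -> acc=499872 shift=21 [end]
Varint 1: bytes[0:3] = A0 C1 1E -> value 499872 (3 byte(s))
  byte[3]=0x8F cont=1 payload=0x0F=15: acc |= 15<<0 -> acc=15 shift=7
  byte[4]=0xE3 cont=1 payload=0x63=99: acc |= 99<<7 -> acc=12687 shift=14
  byte[5]=0x4E cont=0 payload=0x4E=78: acc |= 78<<14 -> acc=1290639 shift=21 [end]
Varint 2: bytes[3:6] = 8F E3 4E -> value 1290639 (3 byte(s))
  byte[6]=0xA6 cont=1 payload=0x26=38: acc |= 38<<0 -> acc=38 shift=7
  byte[7]=0xBC cont=1 payload=0x3C=60: acc |= 60<<7 -> acc=7718 shift=14
  byte[8]=0x6E cont=0 payload=0x6E=110: acc |= 110<<14 -> acc=1809958 shift=21 [end]
Varint 3: bytes[6:9] = A6 BC 6E -> value 1809958 (3 byte(s))
  byte[9]=0xE7 cont=1 payload=0x67=103: acc |= 103<<0 -> acc=103 shift=7
  byte[10]=0xFC cont=1 payload=0x7C=124: acc |= 124<<7 -> acc=15975 shift=14
  byte[11]=0x39 cont=0 payload=0x39=57: acc |= 57<<14 -> acc=949863 shift=21 [end]
Varint 4: bytes[9:12] = E7 FC 39 -> value 949863 (3 byte(s))
  byte[12]=0x87 cont=1 payload=0x07=7: acc |= 7<<0 -> acc=7 shift=7
  byte[13]=0xAC cont=1 payload=0x2C=44: acc |= 44<<7 -> acc=5639 shift=14
  byte[14]=0x21 cont=0 payload=0x21=33: acc |= 33<<14 -> acc=546311 shift=21 [end]
Varint 5: bytes[12:15] = 87 AC 21 -> value 546311 (3 byte(s))
  byte[15]=0xCE cont=1 payload=0x4E=78: acc |= 78<<0 -> acc=78 shift=7
  byte[16]=0xD0 cont=1 payload=0x50=80: acc |= 80<<7 -> acc=10318 shift=14
  byte[17]=0x3B cont=0 payload=0x3B=59: acc |= 59<<14 -> acc=976974 shift=21 [end]
Varint 6: bytes[15:18] = CE D0 3B -> value 976974 (3 byte(s))
  byte[18]=0x5D cont=0 payload=0x5D=93: acc |= 93<<0 -> acc=93 shift=7 [end]
Varint 7: bytes[18:19] = 5D -> value 93 (1 byte(s))

Answer: 12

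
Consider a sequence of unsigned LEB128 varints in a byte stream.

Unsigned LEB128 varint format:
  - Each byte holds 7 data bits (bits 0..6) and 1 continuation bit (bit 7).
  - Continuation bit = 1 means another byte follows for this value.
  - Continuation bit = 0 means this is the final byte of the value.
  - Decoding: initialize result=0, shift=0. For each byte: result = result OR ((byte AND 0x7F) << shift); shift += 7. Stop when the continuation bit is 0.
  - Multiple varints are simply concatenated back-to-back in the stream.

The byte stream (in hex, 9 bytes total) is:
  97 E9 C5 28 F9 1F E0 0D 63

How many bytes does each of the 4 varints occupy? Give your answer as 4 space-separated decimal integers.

Answer: 4 2 2 1

Derivation:
  byte[0]=0x97 cont=1 payload=0x17=23: acc |= 23<<0 -> acc=23 shift=7
  byte[1]=0xE9 cont=1 payload=0x69=105: acc |= 105<<7 -> acc=13463 shift=14
  byte[2]=0xC5 cont=1 payload=0x45=69: acc |= 69<<14 -> acc=1143959 shift=21
  byte[3]=0x28 cont=0 payload=0x28=40: acc |= 40<<21 -> acc=85030039 shift=28 [end]
Varint 1: bytes[0:4] = 97 E9 C5 28 -> value 85030039 (4 byte(s))
  byte[4]=0xF9 cont=1 payload=0x79=121: acc |= 121<<0 -> acc=121 shift=7
  byte[5]=0x1F cont=0 payload=0x1F=31: acc |= 31<<7 -> acc=4089 shift=14 [end]
Varint 2: bytes[4:6] = F9 1F -> value 4089 (2 byte(s))
  byte[6]=0xE0 cont=1 payload=0x60=96: acc |= 96<<0 -> acc=96 shift=7
  byte[7]=0x0D cont=0 payload=0x0D=13: acc |= 13<<7 -> acc=1760 shift=14 [end]
Varint 3: bytes[6:8] = E0 0D -> value 1760 (2 byte(s))
  byte[8]=0x63 cont=0 payload=0x63=99: acc |= 99<<0 -> acc=99 shift=7 [end]
Varint 4: bytes[8:9] = 63 -> value 99 (1 byte(s))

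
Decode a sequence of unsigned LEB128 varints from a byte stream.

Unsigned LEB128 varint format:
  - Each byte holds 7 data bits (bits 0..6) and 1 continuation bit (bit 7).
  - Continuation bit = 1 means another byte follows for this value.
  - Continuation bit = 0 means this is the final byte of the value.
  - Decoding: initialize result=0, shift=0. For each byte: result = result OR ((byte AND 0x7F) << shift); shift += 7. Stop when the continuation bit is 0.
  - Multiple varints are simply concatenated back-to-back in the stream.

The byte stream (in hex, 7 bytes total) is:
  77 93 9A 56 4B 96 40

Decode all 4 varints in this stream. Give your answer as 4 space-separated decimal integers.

Answer: 119 1412371 75 8214

Derivation:
  byte[0]=0x77 cont=0 payload=0x77=119: acc |= 119<<0 -> acc=119 shift=7 [end]
Varint 1: bytes[0:1] = 77 -> value 119 (1 byte(s))
  byte[1]=0x93 cont=1 payload=0x13=19: acc |= 19<<0 -> acc=19 shift=7
  byte[2]=0x9A cont=1 payload=0x1A=26: acc |= 26<<7 -> acc=3347 shift=14
  byte[3]=0x56 cont=0 payload=0x56=86: acc |= 86<<14 -> acc=1412371 shift=21 [end]
Varint 2: bytes[1:4] = 93 9A 56 -> value 1412371 (3 byte(s))
  byte[4]=0x4B cont=0 payload=0x4B=75: acc |= 75<<0 -> acc=75 shift=7 [end]
Varint 3: bytes[4:5] = 4B -> value 75 (1 byte(s))
  byte[5]=0x96 cont=1 payload=0x16=22: acc |= 22<<0 -> acc=22 shift=7
  byte[6]=0x40 cont=0 payload=0x40=64: acc |= 64<<7 -> acc=8214 shift=14 [end]
Varint 4: bytes[5:7] = 96 40 -> value 8214 (2 byte(s))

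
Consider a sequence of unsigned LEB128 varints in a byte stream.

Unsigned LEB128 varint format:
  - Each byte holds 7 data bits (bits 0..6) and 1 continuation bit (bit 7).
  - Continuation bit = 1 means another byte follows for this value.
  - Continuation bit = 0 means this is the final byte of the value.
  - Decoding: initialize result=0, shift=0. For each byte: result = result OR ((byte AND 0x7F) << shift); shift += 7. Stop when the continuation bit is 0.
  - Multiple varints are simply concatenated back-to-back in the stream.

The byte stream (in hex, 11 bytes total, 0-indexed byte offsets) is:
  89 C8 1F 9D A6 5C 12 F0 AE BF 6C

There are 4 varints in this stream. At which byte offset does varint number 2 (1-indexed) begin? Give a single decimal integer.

  byte[0]=0x89 cont=1 payload=0x09=9: acc |= 9<<0 -> acc=9 shift=7
  byte[1]=0xC8 cont=1 payload=0x48=72: acc |= 72<<7 -> acc=9225 shift=14
  byte[2]=0x1F cont=0 payload=0x1F=31: acc |= 31<<14 -> acc=517129 shift=21 [end]
Varint 1: bytes[0:3] = 89 C8 1F -> value 517129 (3 byte(s))
  byte[3]=0x9D cont=1 payload=0x1D=29: acc |= 29<<0 -> acc=29 shift=7
  byte[4]=0xA6 cont=1 payload=0x26=38: acc |= 38<<7 -> acc=4893 shift=14
  byte[5]=0x5C cont=0 payload=0x5C=92: acc |= 92<<14 -> acc=1512221 shift=21 [end]
Varint 2: bytes[3:6] = 9D A6 5C -> value 1512221 (3 byte(s))
  byte[6]=0x12 cont=0 payload=0x12=18: acc |= 18<<0 -> acc=18 shift=7 [end]
Varint 3: bytes[6:7] = 12 -> value 18 (1 byte(s))
  byte[7]=0xF0 cont=1 payload=0x70=112: acc |= 112<<0 -> acc=112 shift=7
  byte[8]=0xAE cont=1 payload=0x2E=46: acc |= 46<<7 -> acc=6000 shift=14
  byte[9]=0xBF cont=1 payload=0x3F=63: acc |= 63<<14 -> acc=1038192 shift=21
  byte[10]=0x6C cont=0 payload=0x6C=108: acc |= 108<<21 -> acc=227530608 shift=28 [end]
Varint 4: bytes[7:11] = F0 AE BF 6C -> value 227530608 (4 byte(s))

Answer: 3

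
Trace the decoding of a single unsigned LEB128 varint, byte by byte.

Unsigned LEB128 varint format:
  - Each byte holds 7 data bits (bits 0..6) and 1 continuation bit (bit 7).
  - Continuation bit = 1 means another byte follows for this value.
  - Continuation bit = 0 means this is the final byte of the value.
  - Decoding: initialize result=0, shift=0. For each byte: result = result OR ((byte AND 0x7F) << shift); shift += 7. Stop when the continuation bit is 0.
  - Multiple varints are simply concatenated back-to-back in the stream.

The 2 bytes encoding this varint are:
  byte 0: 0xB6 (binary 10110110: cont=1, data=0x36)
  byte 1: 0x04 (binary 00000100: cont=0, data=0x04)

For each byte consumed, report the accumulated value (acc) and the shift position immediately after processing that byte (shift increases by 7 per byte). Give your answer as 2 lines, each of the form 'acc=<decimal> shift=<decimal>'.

Answer: acc=54 shift=7
acc=566 shift=14

Derivation:
byte 0=0xB6: payload=0x36=54, contrib = 54<<0 = 54; acc -> 54, shift -> 7
byte 1=0x04: payload=0x04=4, contrib = 4<<7 = 512; acc -> 566, shift -> 14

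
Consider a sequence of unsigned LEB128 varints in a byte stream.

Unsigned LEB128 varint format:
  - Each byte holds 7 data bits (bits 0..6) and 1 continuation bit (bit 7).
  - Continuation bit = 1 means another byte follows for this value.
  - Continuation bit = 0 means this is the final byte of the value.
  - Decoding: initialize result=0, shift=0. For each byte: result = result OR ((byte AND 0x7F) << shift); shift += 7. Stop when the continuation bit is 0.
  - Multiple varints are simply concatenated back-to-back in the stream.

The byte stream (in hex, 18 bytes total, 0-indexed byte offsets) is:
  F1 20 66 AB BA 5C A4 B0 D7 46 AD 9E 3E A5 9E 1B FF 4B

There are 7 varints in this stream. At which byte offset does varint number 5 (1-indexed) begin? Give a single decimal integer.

  byte[0]=0xF1 cont=1 payload=0x71=113: acc |= 113<<0 -> acc=113 shift=7
  byte[1]=0x20 cont=0 payload=0x20=32: acc |= 32<<7 -> acc=4209 shift=14 [end]
Varint 1: bytes[0:2] = F1 20 -> value 4209 (2 byte(s))
  byte[2]=0x66 cont=0 payload=0x66=102: acc |= 102<<0 -> acc=102 shift=7 [end]
Varint 2: bytes[2:3] = 66 -> value 102 (1 byte(s))
  byte[3]=0xAB cont=1 payload=0x2B=43: acc |= 43<<0 -> acc=43 shift=7
  byte[4]=0xBA cont=1 payload=0x3A=58: acc |= 58<<7 -> acc=7467 shift=14
  byte[5]=0x5C cont=0 payload=0x5C=92: acc |= 92<<14 -> acc=1514795 shift=21 [end]
Varint 3: bytes[3:6] = AB BA 5C -> value 1514795 (3 byte(s))
  byte[6]=0xA4 cont=1 payload=0x24=36: acc |= 36<<0 -> acc=36 shift=7
  byte[7]=0xB0 cont=1 payload=0x30=48: acc |= 48<<7 -> acc=6180 shift=14
  byte[8]=0xD7 cont=1 payload=0x57=87: acc |= 87<<14 -> acc=1431588 shift=21
  byte[9]=0x46 cont=0 payload=0x46=70: acc |= 70<<21 -> acc=148232228 shift=28 [end]
Varint 4: bytes[6:10] = A4 B0 D7 46 -> value 148232228 (4 byte(s))
  byte[10]=0xAD cont=1 payload=0x2D=45: acc |= 45<<0 -> acc=45 shift=7
  byte[11]=0x9E cont=1 payload=0x1E=30: acc |= 30<<7 -> acc=3885 shift=14
  byte[12]=0x3E cont=0 payload=0x3E=62: acc |= 62<<14 -> acc=1019693 shift=21 [end]
Varint 5: bytes[10:13] = AD 9E 3E -> value 1019693 (3 byte(s))
  byte[13]=0xA5 cont=1 payload=0x25=37: acc |= 37<<0 -> acc=37 shift=7
  byte[14]=0x9E cont=1 payload=0x1E=30: acc |= 30<<7 -> acc=3877 shift=14
  byte[15]=0x1B cont=0 payload=0x1B=27: acc |= 27<<14 -> acc=446245 shift=21 [end]
Varint 6: bytes[13:16] = A5 9E 1B -> value 446245 (3 byte(s))
  byte[16]=0xFF cont=1 payload=0x7F=127: acc |= 127<<0 -> acc=127 shift=7
  byte[17]=0x4B cont=0 payload=0x4B=75: acc |= 75<<7 -> acc=9727 shift=14 [end]
Varint 7: bytes[16:18] = FF 4B -> value 9727 (2 byte(s))

Answer: 10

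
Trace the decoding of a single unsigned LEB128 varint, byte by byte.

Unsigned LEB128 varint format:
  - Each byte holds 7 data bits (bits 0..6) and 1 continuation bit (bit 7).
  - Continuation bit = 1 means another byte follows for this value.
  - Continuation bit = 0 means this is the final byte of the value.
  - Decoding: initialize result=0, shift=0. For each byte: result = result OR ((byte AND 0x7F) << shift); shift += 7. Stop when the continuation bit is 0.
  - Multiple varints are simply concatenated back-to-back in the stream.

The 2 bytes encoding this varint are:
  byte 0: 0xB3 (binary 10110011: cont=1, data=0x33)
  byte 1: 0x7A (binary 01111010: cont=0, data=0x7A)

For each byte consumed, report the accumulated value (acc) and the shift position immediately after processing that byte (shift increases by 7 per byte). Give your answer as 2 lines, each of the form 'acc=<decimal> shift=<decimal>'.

Answer: acc=51 shift=7
acc=15667 shift=14

Derivation:
byte 0=0xB3: payload=0x33=51, contrib = 51<<0 = 51; acc -> 51, shift -> 7
byte 1=0x7A: payload=0x7A=122, contrib = 122<<7 = 15616; acc -> 15667, shift -> 14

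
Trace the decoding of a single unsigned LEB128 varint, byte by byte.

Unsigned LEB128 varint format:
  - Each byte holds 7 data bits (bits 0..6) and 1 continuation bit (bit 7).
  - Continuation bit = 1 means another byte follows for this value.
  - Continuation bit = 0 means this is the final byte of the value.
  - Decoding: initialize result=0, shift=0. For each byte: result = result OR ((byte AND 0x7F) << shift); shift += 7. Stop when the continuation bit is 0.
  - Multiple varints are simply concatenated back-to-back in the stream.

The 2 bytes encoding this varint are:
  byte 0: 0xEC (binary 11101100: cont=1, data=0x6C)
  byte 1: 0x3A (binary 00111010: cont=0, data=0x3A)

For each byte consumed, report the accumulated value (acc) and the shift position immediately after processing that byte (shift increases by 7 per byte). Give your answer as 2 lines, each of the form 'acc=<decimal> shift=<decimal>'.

byte 0=0xEC: payload=0x6C=108, contrib = 108<<0 = 108; acc -> 108, shift -> 7
byte 1=0x3A: payload=0x3A=58, contrib = 58<<7 = 7424; acc -> 7532, shift -> 14

Answer: acc=108 shift=7
acc=7532 shift=14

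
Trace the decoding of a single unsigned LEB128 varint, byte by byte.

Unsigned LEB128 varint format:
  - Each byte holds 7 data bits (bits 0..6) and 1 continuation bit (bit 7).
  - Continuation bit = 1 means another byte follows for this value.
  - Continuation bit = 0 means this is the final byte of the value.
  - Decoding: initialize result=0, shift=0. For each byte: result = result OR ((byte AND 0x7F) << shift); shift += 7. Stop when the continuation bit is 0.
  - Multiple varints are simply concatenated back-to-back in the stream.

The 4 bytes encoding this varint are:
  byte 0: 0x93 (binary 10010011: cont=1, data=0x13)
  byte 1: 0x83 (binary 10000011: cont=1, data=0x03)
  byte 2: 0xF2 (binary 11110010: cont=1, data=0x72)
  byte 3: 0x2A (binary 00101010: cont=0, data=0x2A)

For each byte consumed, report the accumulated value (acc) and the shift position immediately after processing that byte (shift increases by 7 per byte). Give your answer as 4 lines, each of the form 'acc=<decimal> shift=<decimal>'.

byte 0=0x93: payload=0x13=19, contrib = 19<<0 = 19; acc -> 19, shift -> 7
byte 1=0x83: payload=0x03=3, contrib = 3<<7 = 384; acc -> 403, shift -> 14
byte 2=0xF2: payload=0x72=114, contrib = 114<<14 = 1867776; acc -> 1868179, shift -> 21
byte 3=0x2A: payload=0x2A=42, contrib = 42<<21 = 88080384; acc -> 89948563, shift -> 28

Answer: acc=19 shift=7
acc=403 shift=14
acc=1868179 shift=21
acc=89948563 shift=28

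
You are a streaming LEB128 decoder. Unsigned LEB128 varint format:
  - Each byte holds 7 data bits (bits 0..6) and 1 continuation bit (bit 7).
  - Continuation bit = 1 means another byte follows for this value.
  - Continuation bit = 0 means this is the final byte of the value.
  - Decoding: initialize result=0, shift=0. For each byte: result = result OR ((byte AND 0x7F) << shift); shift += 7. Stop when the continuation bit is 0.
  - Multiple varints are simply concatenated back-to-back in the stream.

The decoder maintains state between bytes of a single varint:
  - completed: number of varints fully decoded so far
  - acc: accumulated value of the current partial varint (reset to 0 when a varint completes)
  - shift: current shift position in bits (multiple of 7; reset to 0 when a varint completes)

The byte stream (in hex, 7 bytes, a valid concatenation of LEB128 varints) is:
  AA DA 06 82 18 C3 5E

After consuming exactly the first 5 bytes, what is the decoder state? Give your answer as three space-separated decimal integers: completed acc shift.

byte[0]=0xAA cont=1 payload=0x2A: acc |= 42<<0 -> completed=0 acc=42 shift=7
byte[1]=0xDA cont=1 payload=0x5A: acc |= 90<<7 -> completed=0 acc=11562 shift=14
byte[2]=0x06 cont=0 payload=0x06: varint #1 complete (value=109866); reset -> completed=1 acc=0 shift=0
byte[3]=0x82 cont=1 payload=0x02: acc |= 2<<0 -> completed=1 acc=2 shift=7
byte[4]=0x18 cont=0 payload=0x18: varint #2 complete (value=3074); reset -> completed=2 acc=0 shift=0

Answer: 2 0 0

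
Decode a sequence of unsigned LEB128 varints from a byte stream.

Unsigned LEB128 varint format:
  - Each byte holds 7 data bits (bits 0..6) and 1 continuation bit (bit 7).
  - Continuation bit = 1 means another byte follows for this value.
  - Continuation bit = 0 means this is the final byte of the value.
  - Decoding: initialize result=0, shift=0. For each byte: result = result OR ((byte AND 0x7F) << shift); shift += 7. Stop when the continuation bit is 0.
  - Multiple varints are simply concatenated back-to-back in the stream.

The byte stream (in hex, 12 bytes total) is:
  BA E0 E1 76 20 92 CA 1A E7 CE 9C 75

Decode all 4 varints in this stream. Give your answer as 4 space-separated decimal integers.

Answer: 249065530 32 435474 245835623

Derivation:
  byte[0]=0xBA cont=1 payload=0x3A=58: acc |= 58<<0 -> acc=58 shift=7
  byte[1]=0xE0 cont=1 payload=0x60=96: acc |= 96<<7 -> acc=12346 shift=14
  byte[2]=0xE1 cont=1 payload=0x61=97: acc |= 97<<14 -> acc=1601594 shift=21
  byte[3]=0x76 cont=0 payload=0x76=118: acc |= 118<<21 -> acc=249065530 shift=28 [end]
Varint 1: bytes[0:4] = BA E0 E1 76 -> value 249065530 (4 byte(s))
  byte[4]=0x20 cont=0 payload=0x20=32: acc |= 32<<0 -> acc=32 shift=7 [end]
Varint 2: bytes[4:5] = 20 -> value 32 (1 byte(s))
  byte[5]=0x92 cont=1 payload=0x12=18: acc |= 18<<0 -> acc=18 shift=7
  byte[6]=0xCA cont=1 payload=0x4A=74: acc |= 74<<7 -> acc=9490 shift=14
  byte[7]=0x1A cont=0 payload=0x1A=26: acc |= 26<<14 -> acc=435474 shift=21 [end]
Varint 3: bytes[5:8] = 92 CA 1A -> value 435474 (3 byte(s))
  byte[8]=0xE7 cont=1 payload=0x67=103: acc |= 103<<0 -> acc=103 shift=7
  byte[9]=0xCE cont=1 payload=0x4E=78: acc |= 78<<7 -> acc=10087 shift=14
  byte[10]=0x9C cont=1 payload=0x1C=28: acc |= 28<<14 -> acc=468839 shift=21
  byte[11]=0x75 cont=0 payload=0x75=117: acc |= 117<<21 -> acc=245835623 shift=28 [end]
Varint 4: bytes[8:12] = E7 CE 9C 75 -> value 245835623 (4 byte(s))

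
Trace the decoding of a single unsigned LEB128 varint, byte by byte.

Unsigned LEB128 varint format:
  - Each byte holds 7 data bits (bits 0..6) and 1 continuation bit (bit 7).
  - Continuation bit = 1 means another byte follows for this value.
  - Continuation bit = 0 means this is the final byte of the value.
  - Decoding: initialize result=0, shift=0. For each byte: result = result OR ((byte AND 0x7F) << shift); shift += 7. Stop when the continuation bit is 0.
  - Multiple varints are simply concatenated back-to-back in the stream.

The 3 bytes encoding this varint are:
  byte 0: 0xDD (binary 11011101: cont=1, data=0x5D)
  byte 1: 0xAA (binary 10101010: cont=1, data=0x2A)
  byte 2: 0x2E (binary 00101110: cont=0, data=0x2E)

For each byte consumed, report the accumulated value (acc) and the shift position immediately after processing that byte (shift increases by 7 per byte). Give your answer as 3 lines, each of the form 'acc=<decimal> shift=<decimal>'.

Answer: acc=93 shift=7
acc=5469 shift=14
acc=759133 shift=21

Derivation:
byte 0=0xDD: payload=0x5D=93, contrib = 93<<0 = 93; acc -> 93, shift -> 7
byte 1=0xAA: payload=0x2A=42, contrib = 42<<7 = 5376; acc -> 5469, shift -> 14
byte 2=0x2E: payload=0x2E=46, contrib = 46<<14 = 753664; acc -> 759133, shift -> 21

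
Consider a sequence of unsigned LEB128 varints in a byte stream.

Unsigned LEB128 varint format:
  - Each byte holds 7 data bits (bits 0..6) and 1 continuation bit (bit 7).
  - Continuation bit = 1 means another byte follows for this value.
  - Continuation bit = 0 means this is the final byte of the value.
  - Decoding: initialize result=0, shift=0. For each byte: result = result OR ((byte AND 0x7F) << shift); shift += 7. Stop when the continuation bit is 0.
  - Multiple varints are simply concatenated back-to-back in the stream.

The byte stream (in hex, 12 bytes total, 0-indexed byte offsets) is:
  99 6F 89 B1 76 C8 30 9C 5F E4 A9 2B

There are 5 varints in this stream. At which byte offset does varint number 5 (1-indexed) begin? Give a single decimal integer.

  byte[0]=0x99 cont=1 payload=0x19=25: acc |= 25<<0 -> acc=25 shift=7
  byte[1]=0x6F cont=0 payload=0x6F=111: acc |= 111<<7 -> acc=14233 shift=14 [end]
Varint 1: bytes[0:2] = 99 6F -> value 14233 (2 byte(s))
  byte[2]=0x89 cont=1 payload=0x09=9: acc |= 9<<0 -> acc=9 shift=7
  byte[3]=0xB1 cont=1 payload=0x31=49: acc |= 49<<7 -> acc=6281 shift=14
  byte[4]=0x76 cont=0 payload=0x76=118: acc |= 118<<14 -> acc=1939593 shift=21 [end]
Varint 2: bytes[2:5] = 89 B1 76 -> value 1939593 (3 byte(s))
  byte[5]=0xC8 cont=1 payload=0x48=72: acc |= 72<<0 -> acc=72 shift=7
  byte[6]=0x30 cont=0 payload=0x30=48: acc |= 48<<7 -> acc=6216 shift=14 [end]
Varint 3: bytes[5:7] = C8 30 -> value 6216 (2 byte(s))
  byte[7]=0x9C cont=1 payload=0x1C=28: acc |= 28<<0 -> acc=28 shift=7
  byte[8]=0x5F cont=0 payload=0x5F=95: acc |= 95<<7 -> acc=12188 shift=14 [end]
Varint 4: bytes[7:9] = 9C 5F -> value 12188 (2 byte(s))
  byte[9]=0xE4 cont=1 payload=0x64=100: acc |= 100<<0 -> acc=100 shift=7
  byte[10]=0xA9 cont=1 payload=0x29=41: acc |= 41<<7 -> acc=5348 shift=14
  byte[11]=0x2B cont=0 payload=0x2B=43: acc |= 43<<14 -> acc=709860 shift=21 [end]
Varint 5: bytes[9:12] = E4 A9 2B -> value 709860 (3 byte(s))

Answer: 9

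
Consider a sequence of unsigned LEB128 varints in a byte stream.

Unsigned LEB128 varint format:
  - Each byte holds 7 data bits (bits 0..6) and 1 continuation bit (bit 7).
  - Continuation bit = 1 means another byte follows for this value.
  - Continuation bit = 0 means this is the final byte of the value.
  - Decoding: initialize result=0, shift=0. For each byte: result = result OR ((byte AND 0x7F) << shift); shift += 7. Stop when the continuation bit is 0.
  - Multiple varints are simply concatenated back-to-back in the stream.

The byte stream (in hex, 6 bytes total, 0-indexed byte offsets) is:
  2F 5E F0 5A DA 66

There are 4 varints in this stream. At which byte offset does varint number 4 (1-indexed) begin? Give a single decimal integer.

  byte[0]=0x2F cont=0 payload=0x2F=47: acc |= 47<<0 -> acc=47 shift=7 [end]
Varint 1: bytes[0:1] = 2F -> value 47 (1 byte(s))
  byte[1]=0x5E cont=0 payload=0x5E=94: acc |= 94<<0 -> acc=94 shift=7 [end]
Varint 2: bytes[1:2] = 5E -> value 94 (1 byte(s))
  byte[2]=0xF0 cont=1 payload=0x70=112: acc |= 112<<0 -> acc=112 shift=7
  byte[3]=0x5A cont=0 payload=0x5A=90: acc |= 90<<7 -> acc=11632 shift=14 [end]
Varint 3: bytes[2:4] = F0 5A -> value 11632 (2 byte(s))
  byte[4]=0xDA cont=1 payload=0x5A=90: acc |= 90<<0 -> acc=90 shift=7
  byte[5]=0x66 cont=0 payload=0x66=102: acc |= 102<<7 -> acc=13146 shift=14 [end]
Varint 4: bytes[4:6] = DA 66 -> value 13146 (2 byte(s))

Answer: 4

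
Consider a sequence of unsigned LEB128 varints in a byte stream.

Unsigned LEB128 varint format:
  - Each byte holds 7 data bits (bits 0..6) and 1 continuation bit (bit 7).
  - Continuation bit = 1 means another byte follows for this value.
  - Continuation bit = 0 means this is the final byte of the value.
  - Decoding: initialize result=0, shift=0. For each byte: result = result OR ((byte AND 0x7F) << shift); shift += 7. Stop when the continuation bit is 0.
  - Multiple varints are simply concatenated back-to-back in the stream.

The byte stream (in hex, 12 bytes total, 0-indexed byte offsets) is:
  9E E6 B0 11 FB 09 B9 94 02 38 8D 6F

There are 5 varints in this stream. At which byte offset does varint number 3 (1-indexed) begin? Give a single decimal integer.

  byte[0]=0x9E cont=1 payload=0x1E=30: acc |= 30<<0 -> acc=30 shift=7
  byte[1]=0xE6 cont=1 payload=0x66=102: acc |= 102<<7 -> acc=13086 shift=14
  byte[2]=0xB0 cont=1 payload=0x30=48: acc |= 48<<14 -> acc=799518 shift=21
  byte[3]=0x11 cont=0 payload=0x11=17: acc |= 17<<21 -> acc=36451102 shift=28 [end]
Varint 1: bytes[0:4] = 9E E6 B0 11 -> value 36451102 (4 byte(s))
  byte[4]=0xFB cont=1 payload=0x7B=123: acc |= 123<<0 -> acc=123 shift=7
  byte[5]=0x09 cont=0 payload=0x09=9: acc |= 9<<7 -> acc=1275 shift=14 [end]
Varint 2: bytes[4:6] = FB 09 -> value 1275 (2 byte(s))
  byte[6]=0xB9 cont=1 payload=0x39=57: acc |= 57<<0 -> acc=57 shift=7
  byte[7]=0x94 cont=1 payload=0x14=20: acc |= 20<<7 -> acc=2617 shift=14
  byte[8]=0x02 cont=0 payload=0x02=2: acc |= 2<<14 -> acc=35385 shift=21 [end]
Varint 3: bytes[6:9] = B9 94 02 -> value 35385 (3 byte(s))
  byte[9]=0x38 cont=0 payload=0x38=56: acc |= 56<<0 -> acc=56 shift=7 [end]
Varint 4: bytes[9:10] = 38 -> value 56 (1 byte(s))
  byte[10]=0x8D cont=1 payload=0x0D=13: acc |= 13<<0 -> acc=13 shift=7
  byte[11]=0x6F cont=0 payload=0x6F=111: acc |= 111<<7 -> acc=14221 shift=14 [end]
Varint 5: bytes[10:12] = 8D 6F -> value 14221 (2 byte(s))

Answer: 6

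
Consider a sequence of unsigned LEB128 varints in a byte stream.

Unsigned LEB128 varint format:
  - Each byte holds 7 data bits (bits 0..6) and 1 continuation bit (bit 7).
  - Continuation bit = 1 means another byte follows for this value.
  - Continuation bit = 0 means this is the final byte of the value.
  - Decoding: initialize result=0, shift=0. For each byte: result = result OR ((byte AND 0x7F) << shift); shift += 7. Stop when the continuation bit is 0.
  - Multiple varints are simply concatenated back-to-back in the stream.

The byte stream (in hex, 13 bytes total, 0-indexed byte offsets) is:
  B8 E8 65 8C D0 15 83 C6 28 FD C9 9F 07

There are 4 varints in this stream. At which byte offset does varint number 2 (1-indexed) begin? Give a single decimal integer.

Answer: 3

Derivation:
  byte[0]=0xB8 cont=1 payload=0x38=56: acc |= 56<<0 -> acc=56 shift=7
  byte[1]=0xE8 cont=1 payload=0x68=104: acc |= 104<<7 -> acc=13368 shift=14
  byte[2]=0x65 cont=0 payload=0x65=101: acc |= 101<<14 -> acc=1668152 shift=21 [end]
Varint 1: bytes[0:3] = B8 E8 65 -> value 1668152 (3 byte(s))
  byte[3]=0x8C cont=1 payload=0x0C=12: acc |= 12<<0 -> acc=12 shift=7
  byte[4]=0xD0 cont=1 payload=0x50=80: acc |= 80<<7 -> acc=10252 shift=14
  byte[5]=0x15 cont=0 payload=0x15=21: acc |= 21<<14 -> acc=354316 shift=21 [end]
Varint 2: bytes[3:6] = 8C D0 15 -> value 354316 (3 byte(s))
  byte[6]=0x83 cont=1 payload=0x03=3: acc |= 3<<0 -> acc=3 shift=7
  byte[7]=0xC6 cont=1 payload=0x46=70: acc |= 70<<7 -> acc=8963 shift=14
  byte[8]=0x28 cont=0 payload=0x28=40: acc |= 40<<14 -> acc=664323 shift=21 [end]
Varint 3: bytes[6:9] = 83 C6 28 -> value 664323 (3 byte(s))
  byte[9]=0xFD cont=1 payload=0x7D=125: acc |= 125<<0 -> acc=125 shift=7
  byte[10]=0xC9 cont=1 payload=0x49=73: acc |= 73<<7 -> acc=9469 shift=14
  byte[11]=0x9F cont=1 payload=0x1F=31: acc |= 31<<14 -> acc=517373 shift=21
  byte[12]=0x07 cont=0 payload=0x07=7: acc |= 7<<21 -> acc=15197437 shift=28 [end]
Varint 4: bytes[9:13] = FD C9 9F 07 -> value 15197437 (4 byte(s))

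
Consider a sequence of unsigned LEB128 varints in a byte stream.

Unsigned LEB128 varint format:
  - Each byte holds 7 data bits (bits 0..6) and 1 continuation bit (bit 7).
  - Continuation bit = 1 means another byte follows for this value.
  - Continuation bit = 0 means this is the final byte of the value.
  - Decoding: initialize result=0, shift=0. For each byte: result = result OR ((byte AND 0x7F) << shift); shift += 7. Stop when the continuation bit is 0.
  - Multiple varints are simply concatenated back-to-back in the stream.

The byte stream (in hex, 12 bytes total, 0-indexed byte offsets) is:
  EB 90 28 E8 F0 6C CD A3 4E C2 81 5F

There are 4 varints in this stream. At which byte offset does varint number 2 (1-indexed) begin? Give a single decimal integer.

Answer: 3

Derivation:
  byte[0]=0xEB cont=1 payload=0x6B=107: acc |= 107<<0 -> acc=107 shift=7
  byte[1]=0x90 cont=1 payload=0x10=16: acc |= 16<<7 -> acc=2155 shift=14
  byte[2]=0x28 cont=0 payload=0x28=40: acc |= 40<<14 -> acc=657515 shift=21 [end]
Varint 1: bytes[0:3] = EB 90 28 -> value 657515 (3 byte(s))
  byte[3]=0xE8 cont=1 payload=0x68=104: acc |= 104<<0 -> acc=104 shift=7
  byte[4]=0xF0 cont=1 payload=0x70=112: acc |= 112<<7 -> acc=14440 shift=14
  byte[5]=0x6C cont=0 payload=0x6C=108: acc |= 108<<14 -> acc=1783912 shift=21 [end]
Varint 2: bytes[3:6] = E8 F0 6C -> value 1783912 (3 byte(s))
  byte[6]=0xCD cont=1 payload=0x4D=77: acc |= 77<<0 -> acc=77 shift=7
  byte[7]=0xA3 cont=1 payload=0x23=35: acc |= 35<<7 -> acc=4557 shift=14
  byte[8]=0x4E cont=0 payload=0x4E=78: acc |= 78<<14 -> acc=1282509 shift=21 [end]
Varint 3: bytes[6:9] = CD A3 4E -> value 1282509 (3 byte(s))
  byte[9]=0xC2 cont=1 payload=0x42=66: acc |= 66<<0 -> acc=66 shift=7
  byte[10]=0x81 cont=1 payload=0x01=1: acc |= 1<<7 -> acc=194 shift=14
  byte[11]=0x5F cont=0 payload=0x5F=95: acc |= 95<<14 -> acc=1556674 shift=21 [end]
Varint 4: bytes[9:12] = C2 81 5F -> value 1556674 (3 byte(s))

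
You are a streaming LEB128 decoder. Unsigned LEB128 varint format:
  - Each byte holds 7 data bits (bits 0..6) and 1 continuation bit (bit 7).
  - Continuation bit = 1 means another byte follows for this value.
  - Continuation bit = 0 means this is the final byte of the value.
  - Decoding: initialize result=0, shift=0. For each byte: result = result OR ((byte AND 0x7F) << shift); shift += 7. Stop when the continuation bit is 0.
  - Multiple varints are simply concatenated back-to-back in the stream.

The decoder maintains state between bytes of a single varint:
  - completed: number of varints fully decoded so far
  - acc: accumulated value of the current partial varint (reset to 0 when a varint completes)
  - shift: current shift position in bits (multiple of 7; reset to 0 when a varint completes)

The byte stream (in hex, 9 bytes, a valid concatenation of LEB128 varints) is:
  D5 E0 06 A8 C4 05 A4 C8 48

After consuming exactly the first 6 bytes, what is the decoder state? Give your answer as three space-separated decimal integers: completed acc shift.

Answer: 2 0 0

Derivation:
byte[0]=0xD5 cont=1 payload=0x55: acc |= 85<<0 -> completed=0 acc=85 shift=7
byte[1]=0xE0 cont=1 payload=0x60: acc |= 96<<7 -> completed=0 acc=12373 shift=14
byte[2]=0x06 cont=0 payload=0x06: varint #1 complete (value=110677); reset -> completed=1 acc=0 shift=0
byte[3]=0xA8 cont=1 payload=0x28: acc |= 40<<0 -> completed=1 acc=40 shift=7
byte[4]=0xC4 cont=1 payload=0x44: acc |= 68<<7 -> completed=1 acc=8744 shift=14
byte[5]=0x05 cont=0 payload=0x05: varint #2 complete (value=90664); reset -> completed=2 acc=0 shift=0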